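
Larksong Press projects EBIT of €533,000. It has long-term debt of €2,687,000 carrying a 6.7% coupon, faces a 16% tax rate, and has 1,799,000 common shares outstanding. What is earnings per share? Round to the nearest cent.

Interest = €180,029.00, so EBT = €533,000 − €180,029.00 = €352,971.00.
Net income = €352,971.00 × (1 − 0.16) = €296,495.64.
Per share: €296,495.64 / 1,799,000 shares = €0.16.

€0.16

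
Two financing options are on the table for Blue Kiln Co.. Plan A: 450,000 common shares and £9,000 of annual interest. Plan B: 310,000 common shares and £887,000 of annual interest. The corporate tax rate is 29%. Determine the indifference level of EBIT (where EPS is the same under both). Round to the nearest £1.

Set EPS_A = EPS_B: (EBIT − £9,000)(1 − 0.29) ÷ 450,000 = (EBIT − £887,000)(1 − 0.29) ÷ 310,000.
The (1 − t) factor cancels: (EBIT − 9,000) × 310,000 = (EBIT − 887,000) × 450,000.
EBIT × (450,000 − 310,000) = 887,000 × 450,000 − 9,000 × 310,000 = 396,360,000,000, so EBIT = 396,360,000,000 ÷ 140,000 = 2,831,142.86.

£2,831,143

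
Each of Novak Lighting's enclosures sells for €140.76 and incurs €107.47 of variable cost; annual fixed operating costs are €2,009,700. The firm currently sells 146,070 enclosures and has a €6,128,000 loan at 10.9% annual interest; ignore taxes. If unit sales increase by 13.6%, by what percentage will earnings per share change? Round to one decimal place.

At 146,070 units, contribution = 146,070 × €33.29 = €4,862,670.30.
Subtracting fixed costs: EBIT = €4,862,670.30 − €2,009,700 = €2,852,970.30.
Interest = €667,952.00, so EBIT − I = €2,185,018.30.
Degree of combined leverage = contribution ÷ (EBIT − I) = €4,862,670.30 ÷ €2,185,018.30 = 2.2255.
%ΔEPS = DCL × %ΔSales = 2.2255 × +13.6% = +30.3%.

+30.3%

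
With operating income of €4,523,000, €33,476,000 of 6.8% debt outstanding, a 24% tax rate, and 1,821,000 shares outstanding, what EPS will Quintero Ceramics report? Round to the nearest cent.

Interest = €2,276,368.00, so EBT = €4,523,000 − €2,276,368.00 = €2,246,632.00.
Net income = €2,246,632.00 × (1 − 0.24) = €1,707,440.32.
EPS = €1,707,440.32 ÷ 1,821,000 = €0.94.

€0.94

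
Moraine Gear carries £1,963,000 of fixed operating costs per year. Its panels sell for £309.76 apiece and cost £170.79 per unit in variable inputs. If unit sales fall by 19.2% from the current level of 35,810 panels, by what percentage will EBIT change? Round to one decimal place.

-31.7%

At 35,810 units, contribution = 35,810 × £138.97 = £4,976,515.70.
Subtracting fixed costs: EBIT = £4,976,515.70 − £1,963,000 = £3,013,515.70.
Degree of operating leverage = £4,976,515.70 / £3,013,515.70 = 1.6514.
Operating income changes by 1.6514 × -19.2% = -31.7%.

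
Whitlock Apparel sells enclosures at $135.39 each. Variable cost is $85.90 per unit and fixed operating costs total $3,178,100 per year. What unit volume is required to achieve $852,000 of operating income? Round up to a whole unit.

Unit CM = price − variable cost = $135.39 − $85.90 = $49.49.
Required volume = (fixed costs + target profit) ÷ CM = ($3,178,100 + $852,000) ÷ $49.49 = 81,432.61, so 81,433 enclosures.

81,433 enclosures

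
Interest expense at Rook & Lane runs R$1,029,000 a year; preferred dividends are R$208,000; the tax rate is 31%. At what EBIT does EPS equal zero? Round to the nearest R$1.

Grossing the preferred dividend up to pre-tax terms: R$208,000 / (1 − 0.31) = R$301,449.28.
Financial break-even EBIT = interest + D_p ÷ (1 − t) = R$1,029,000 + R$301,449.28 = R$1,330,449.28.

R$1,330,449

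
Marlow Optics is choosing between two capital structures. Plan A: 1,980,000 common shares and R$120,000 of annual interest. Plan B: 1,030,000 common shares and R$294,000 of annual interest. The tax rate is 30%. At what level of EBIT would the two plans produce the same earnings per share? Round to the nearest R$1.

Set EPS_A = EPS_B: (EBIT − R$120,000)(1 − 0.30) ÷ 1,980,000 = (EBIT − R$294,000)(1 − 0.30) ÷ 1,030,000.
Cancelling (1 − t) and cross-multiplying: 1,030,000·(EBIT − 120,000) = 1,980,000·(EBIT − 294,000).
EBIT × (1,980,000 − 1,030,000) = 294,000 × 1,980,000 − 120,000 × 1,030,000 = 458,520,000,000, so EBIT = 458,520,000,000 ÷ 950,000 = 482,652.63.

R$482,653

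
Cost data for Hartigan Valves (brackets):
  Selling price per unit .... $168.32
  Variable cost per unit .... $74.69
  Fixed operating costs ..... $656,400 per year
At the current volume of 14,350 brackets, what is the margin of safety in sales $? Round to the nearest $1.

$1,235,372

Each unit contributes $168.32 − $74.69 = $93.63. Break-even units = $656,400 ÷ $93.63 = 7,010.57; break-even revenue = 7,010.57 × $168.32 = $1,180,019.74.
Actual sales revenue = 14,350 × $168.32 = $2,415,392.00.
Margin of safety = $2,415,392.00 − $1,180,019.74 = $1,235,372.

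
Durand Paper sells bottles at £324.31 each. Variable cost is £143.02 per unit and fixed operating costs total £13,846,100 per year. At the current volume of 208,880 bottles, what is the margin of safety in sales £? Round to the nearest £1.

£42,972,560

Unit CM = price − variable cost = £324.31 − £143.02 = £181.29. Break-even units = £13,846,100 ÷ £181.29 = 76,375.42; break-even revenue = 76,375.42 × £324.31 = £24,769,312.65.
Current sales = 208,880 × £324.31 = £67,741,872.80.
Margin of safety = £67,741,872.80 − £24,769,312.65 = £42,972,560.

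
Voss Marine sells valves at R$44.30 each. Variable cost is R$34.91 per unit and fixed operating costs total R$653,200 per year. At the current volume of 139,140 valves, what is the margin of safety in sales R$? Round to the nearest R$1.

Unit CM = price − variable cost = R$44.30 − R$34.91 = R$9.39. Break-even units = R$653,200 ÷ R$9.39 = 69,563.37; break-even revenue = 69,563.37 × R$44.30 = R$3,081,657.08.
Actual sales revenue = 139,140 × R$44.30 = R$6,163,902.00.
Margin of safety = R$6,163,902.00 − R$3,081,657.08 = R$3,082,245.

R$3,082,245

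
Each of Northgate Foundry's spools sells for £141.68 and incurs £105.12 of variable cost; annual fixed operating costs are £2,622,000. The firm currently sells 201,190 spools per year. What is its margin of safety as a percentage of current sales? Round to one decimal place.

64.4%

Unit CM = price − variable cost = £141.68 − £105.12 = £36.56. Break-even units = £2,622,000 ÷ £36.56 = 71,717.72; break-even revenue = 71,717.72 × £141.68 = £10,160,967.18.
Actual sales revenue = 201,190 × £141.68 = £28,504,599.20.
Margin of safety = (£28,504,599.20 − £10,160,967.18) ÷ £28,504,599.20 = 64.4%.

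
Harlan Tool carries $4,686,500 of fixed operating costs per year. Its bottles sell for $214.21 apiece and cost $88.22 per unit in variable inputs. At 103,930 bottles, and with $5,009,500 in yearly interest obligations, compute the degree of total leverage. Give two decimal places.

3.85

Total contribution margin = 103,930 × $125.99 = $13,094,140.70.
Subtracting fixed costs: EBIT = $13,094,140.70 − $4,686,500 = $8,407,640.70. Interest = $5,009,500.00.
DOL = $13,094,140.70 ÷ $8,407,640.70 = 1.5574; DFL = $8,407,640.70 ÷ $3,398,140.70 = 2.4742.
DCL = DOL × DFL = 1.5574 × 2.4742 = 3.8533.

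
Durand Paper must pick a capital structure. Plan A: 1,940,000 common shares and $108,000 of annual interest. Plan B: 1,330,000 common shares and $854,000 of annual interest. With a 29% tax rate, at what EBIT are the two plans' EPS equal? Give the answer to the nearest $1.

$2,480,525

Set EPS_A = EPS_B: (EBIT − $108,000)(1 − 0.29) ÷ 1,940,000 = (EBIT − $854,000)(1 − 0.29) ÷ 1,330,000.
The (1 − t) factor cancels: (EBIT − 108,000) × 1,330,000 = (EBIT − 854,000) × 1,940,000.
Solving, EBIT = (854,000·1,940,000 − 108,000·1,330,000) / (1,940,000 − 1,330,000) = 1,513,120,000,000 / 610,000 = 2,480,524.59.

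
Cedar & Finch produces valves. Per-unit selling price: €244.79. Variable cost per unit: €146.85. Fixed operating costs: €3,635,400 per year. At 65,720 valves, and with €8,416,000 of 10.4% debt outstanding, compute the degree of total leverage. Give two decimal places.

3.34

At 65,720 units, contribution = 65,720 × €97.94 = €6,436,616.80.
EBIT = €6,436,616.80 − €3,635,400 = €2,801,216.80. Interest = €875,264.00, so EBIT − I = €1,925,952.80.
DCL = contribution ÷ (EBIT − I) = €6,436,616.80 ÷ €1,925,952.80 = 3.3420.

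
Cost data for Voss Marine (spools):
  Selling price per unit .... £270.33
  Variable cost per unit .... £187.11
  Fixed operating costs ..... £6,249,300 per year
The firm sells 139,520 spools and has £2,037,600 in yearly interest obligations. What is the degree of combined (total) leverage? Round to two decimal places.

Contribution at this volume is 139,520 × £83.22 = £11,610,854.40.
EBIT = £11,610,854.40 − £6,249,300 = £5,361,554.40. Interest = £2,037,600.00.
DOL = £11,610,854.40 ÷ £5,361,554.40 = 2.1656; DFL = £5,361,554.40 ÷ £3,323,954.40 = 1.6130.
Combined leverage = 2.1656 × 1.6130 = 3.4931.

3.49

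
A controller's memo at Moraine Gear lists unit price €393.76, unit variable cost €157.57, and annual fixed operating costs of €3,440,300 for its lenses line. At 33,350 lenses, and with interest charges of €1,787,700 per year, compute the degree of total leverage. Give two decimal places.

2.97

At 33,350 units, contribution = 33,350 × €236.19 = €7,876,936.50.
Operating income = contribution − fixed costs = €7,876,936.50 − €3,440,300 = €4,436,636.50. Interest = €1,787,700.00, so EBIT − I = €2,648,936.50.
DCL = contribution ÷ (EBIT − I) = €7,876,936.50 ÷ €2,648,936.50 = 2.9736.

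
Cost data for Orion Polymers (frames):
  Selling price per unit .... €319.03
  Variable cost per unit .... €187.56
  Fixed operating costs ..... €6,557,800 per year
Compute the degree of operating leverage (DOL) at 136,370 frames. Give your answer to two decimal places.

1.58

Contribution at this volume is 136,370 × €131.47 = €17,928,563.90.
EBIT = €17,928,563.90 − €6,557,800 = €11,370,763.90.
Degree of operating leverage = €17,928,563.90 / €11,370,763.90 = 1.5767.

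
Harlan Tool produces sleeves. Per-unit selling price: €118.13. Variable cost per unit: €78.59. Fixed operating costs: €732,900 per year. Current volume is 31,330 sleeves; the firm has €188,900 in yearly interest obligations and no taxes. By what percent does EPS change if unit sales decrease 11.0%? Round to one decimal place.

-43.0%

Total contribution margin = 31,330 × €39.54 = €1,238,788.20.
Subtracting fixed costs: EBIT = €1,238,788.20 − €732,900 = €505,888.20.
After interest of €188,900.00, pre-tax earnings = €316,988.20.
Degree of combined leverage = contribution ÷ (EBIT − I) = €1,238,788.20 ÷ €316,988.20 = 3.9080.
EPS therefore changes by 3.9080 × (-11.0%) = -43.0%.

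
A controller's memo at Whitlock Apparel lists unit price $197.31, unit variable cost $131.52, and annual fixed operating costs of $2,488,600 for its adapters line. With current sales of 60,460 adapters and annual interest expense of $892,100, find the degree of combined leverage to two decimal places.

6.66

At 60,460 units, contribution = 60,460 × $65.79 = $3,977,663.40.
EBIT = $3,977,663.40 − $2,488,600 = $1,489,063.40. Interest = $892,100.00.
DOL = $3,977,663.40 ÷ $1,489,063.40 = 2.6713; DFL = $1,489,063.40 ÷ $596,963.40 = 2.4944.
Combined leverage = 2.6713 × 2.4944 = 6.6633.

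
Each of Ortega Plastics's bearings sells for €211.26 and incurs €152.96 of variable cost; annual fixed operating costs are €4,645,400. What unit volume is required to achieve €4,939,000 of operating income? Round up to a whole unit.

Unit CM = price − variable cost = €211.26 − €152.96 = €58.30.
Required volume = (fixed costs + target profit) ÷ CM = (€4,645,400 + €4,939,000) ÷ €58.30 = 164,397.94, so 164,398 bearings.

164,398 bearings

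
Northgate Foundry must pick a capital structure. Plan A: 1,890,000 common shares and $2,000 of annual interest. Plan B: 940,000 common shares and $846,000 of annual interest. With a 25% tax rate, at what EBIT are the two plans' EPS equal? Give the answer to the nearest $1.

At indifference, (EBIT − 2,000)(1 − t)/1,890,000 = (EBIT − 846,000)(1 − t)/940,000.
Cancelling (1 − t) and cross-multiplying: 940,000·(EBIT − 2,000) = 1,890,000·(EBIT − 846,000).
EBIT × (1,890,000 − 940,000) = 846,000 × 1,890,000 − 2,000 × 940,000 = 1,597,060,000,000, so EBIT = 1,597,060,000,000 ÷ 950,000 = 1,681,115.79.

$1,681,116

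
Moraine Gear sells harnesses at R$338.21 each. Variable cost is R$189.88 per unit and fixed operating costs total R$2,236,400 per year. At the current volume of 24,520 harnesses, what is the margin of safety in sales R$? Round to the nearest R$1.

R$3,193,652

Unit CM = price − variable cost = R$338.21 − R$189.88 = R$148.33. Break-even units = R$2,236,400 ÷ R$148.33 = 15,077.19; break-even revenue = 15,077.19 × R$338.21 = R$5,099,257.36.
Current sales = 24,520 × R$338.21 = R$8,292,909.20.
Margin of safety = R$8,292,909.20 − R$5,099,257.36 = R$3,193,652.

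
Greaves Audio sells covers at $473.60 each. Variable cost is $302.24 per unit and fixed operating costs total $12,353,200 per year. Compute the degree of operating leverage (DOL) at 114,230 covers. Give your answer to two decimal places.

At 114,230 units, contribution = 114,230 × $171.36 = $19,574,452.80.
Operating income = contribution − fixed costs = $19,574,452.80 − $12,353,200 = $7,221,252.80.
Degree of operating leverage = $19,574,452.80 / $7,221,252.80 = 2.7107.

2.71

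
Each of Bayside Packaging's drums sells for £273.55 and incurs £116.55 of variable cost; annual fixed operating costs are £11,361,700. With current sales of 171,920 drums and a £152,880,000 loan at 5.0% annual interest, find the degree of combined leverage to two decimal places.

3.38

Total contribution margin = 171,920 × £157.00 = £26,991,440.00.
Subtracting fixed costs: EBIT = £26,991,440.00 − £11,361,700 = £15,629,740.00. Interest = £7,644,000.00.
DOL = £26,991,440.00 ÷ £15,629,740.00 = 1.7269; DFL = £15,629,740.00 ÷ £7,985,740.00 = 1.9572.
Combined leverage = 1.7269 × 1.9572 = 3.3799.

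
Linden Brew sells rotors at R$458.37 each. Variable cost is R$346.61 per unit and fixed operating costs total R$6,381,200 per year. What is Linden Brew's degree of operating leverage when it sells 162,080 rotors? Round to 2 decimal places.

At 162,080 units, contribution = 162,080 × R$111.76 = R$18,114,060.80.
Subtracting fixed costs: EBIT = R$18,114,060.80 − R$6,381,200 = R$11,732,860.80.
DOL = contribution ÷ EBIT = R$18,114,060.80 ÷ R$11,732,860.80 = 1.5439.

1.54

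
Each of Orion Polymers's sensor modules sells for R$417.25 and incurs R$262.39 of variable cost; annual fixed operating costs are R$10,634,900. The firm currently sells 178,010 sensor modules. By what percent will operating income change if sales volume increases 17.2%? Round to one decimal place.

+28.0%

Total contribution margin = 178,010 × R$154.86 = R$27,566,628.60.
EBIT = R$27,566,628.60 − R$10,634,900 = R$16,931,728.60.
Degree of operating leverage = R$27,566,628.60 / R$16,931,728.60 = 1.6281.
%ΔEBIT = DOL × %ΔSales = 1.6281 × +17.2% = +28.0%.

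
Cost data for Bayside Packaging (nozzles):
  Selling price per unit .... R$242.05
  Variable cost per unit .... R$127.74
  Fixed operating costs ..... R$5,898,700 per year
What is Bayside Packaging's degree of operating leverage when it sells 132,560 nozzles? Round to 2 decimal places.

1.64

Contribution at this volume is 132,560 × R$114.31 = R$15,152,933.60.
EBIT = R$15,152,933.60 − R$5,898,700 = R$9,254,233.60.
So DOL = total CM / EBIT = R$15,152,933.60 / R$9,254,233.60 = 1.6374.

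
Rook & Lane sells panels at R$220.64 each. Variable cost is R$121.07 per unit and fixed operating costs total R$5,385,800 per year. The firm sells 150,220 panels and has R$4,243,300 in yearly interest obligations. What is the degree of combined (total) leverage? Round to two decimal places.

At 150,220 units, contribution = 150,220 × R$99.57 = R$14,957,405.40.
Operating income = contribution − fixed costs = R$14,957,405.40 − R$5,385,800 = R$9,571,605.40. Interest = R$4,243,300.00, so EBIT − I = R$5,328,305.40.
Degree of total leverage = total CM / (EBIT − interest) = R$14,957,405.40 / R$5,328,305.40 = 2.8072.

2.81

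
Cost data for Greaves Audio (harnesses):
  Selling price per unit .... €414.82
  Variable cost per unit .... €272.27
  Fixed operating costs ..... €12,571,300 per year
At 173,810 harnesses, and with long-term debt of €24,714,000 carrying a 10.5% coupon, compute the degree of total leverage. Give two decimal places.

2.58

Total contribution margin = 173,810 × €142.55 = €24,776,615.50.
Operating income = contribution − fixed costs = €24,776,615.50 − €12,571,300 = €12,205,315.50. Interest = €2,594,970.00.
DOL = €24,776,615.50 ÷ €12,205,315.50 = 2.0300; DFL = €12,205,315.50 ÷ €9,610,345.50 = 1.2700.
DCL = DOL × DFL = 2.0300 × 1.2700 = 2.5781.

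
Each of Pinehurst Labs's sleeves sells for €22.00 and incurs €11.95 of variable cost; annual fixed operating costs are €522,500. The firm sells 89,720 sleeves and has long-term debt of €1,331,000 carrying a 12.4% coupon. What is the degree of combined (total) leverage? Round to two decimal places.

4.21

At 89,720 units, contribution = 89,720 × €10.05 = €901,686.00.
Operating income = contribution − fixed costs = €901,686.00 − €522,500 = €379,186.00. Interest = €165,044.00.
DOL = €901,686.00 ÷ €379,186.00 = 2.3780; DFL = €379,186.00 ÷ €214,142.00 = 1.7707.
Combined leverage = 2.3780 × 1.7707 = 4.2107.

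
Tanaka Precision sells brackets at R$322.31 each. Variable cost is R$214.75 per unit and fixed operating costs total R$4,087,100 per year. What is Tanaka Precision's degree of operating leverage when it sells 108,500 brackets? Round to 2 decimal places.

At 108,500 units, contribution = 108,500 × R$107.56 = R$11,670,260.00.
Subtracting fixed costs: EBIT = R$11,670,260.00 − R$4,087,100 = R$7,583,160.00.
So DOL = total CM / EBIT = R$11,670,260.00 / R$7,583,160.00 = 1.5390.

1.54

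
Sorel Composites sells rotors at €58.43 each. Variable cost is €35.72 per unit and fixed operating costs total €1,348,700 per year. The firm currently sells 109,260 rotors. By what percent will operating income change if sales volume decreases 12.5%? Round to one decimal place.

Total contribution margin = 109,260 × €22.71 = €2,481,294.60.
Operating income = contribution − fixed costs = €2,481,294.60 − €1,348,700 = €1,132,594.60.
So DOL = total CM / EBIT = €2,481,294.60 / €1,132,594.60 = 2.1908.
So EBIT moves 2.1908 × (-12.5%) = -27.4%.

-27.4%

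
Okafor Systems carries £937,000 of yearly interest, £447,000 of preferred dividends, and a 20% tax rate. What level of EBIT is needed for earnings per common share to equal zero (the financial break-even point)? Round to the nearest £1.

Grossing the preferred dividend up to pre-tax terms: £447,000 / (1 − 0.20) = £558,750.00.
Financial break-even EBIT = interest + D_p ÷ (1 − t) = £937,000 + £558,750.00 = £1,495,750.00.

£1,495,750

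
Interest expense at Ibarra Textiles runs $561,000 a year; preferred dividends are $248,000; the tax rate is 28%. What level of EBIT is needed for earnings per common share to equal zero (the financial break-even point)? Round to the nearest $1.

$905,444

Preferred dividends are paid after tax, so their pre-tax equivalent is $248,000 ÷ (1 − 0.28) = $344,444.44.
Financial break-even EBIT = interest + D_p ÷ (1 − t) = $561,000 + $344,444.44 = $905,444.44.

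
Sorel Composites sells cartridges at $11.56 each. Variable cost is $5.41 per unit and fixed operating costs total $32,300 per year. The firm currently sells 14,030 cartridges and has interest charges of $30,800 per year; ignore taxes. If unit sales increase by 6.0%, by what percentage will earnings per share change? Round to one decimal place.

+22.3%

Contribution at this volume is 14,030 × $6.15 = $86,284.50.
Subtracting fixed costs: EBIT = $86,284.50 − $32,300 = $53,984.50.
After interest of $30,800.00, pre-tax earnings = $23,184.50.
Degree of combined leverage = contribution ÷ (EBIT − I) = $86,284.50 ÷ $23,184.50 = 3.7216.
%ΔEPS = DCL × %ΔSales = 3.7216 × +6.0% = +22.3%.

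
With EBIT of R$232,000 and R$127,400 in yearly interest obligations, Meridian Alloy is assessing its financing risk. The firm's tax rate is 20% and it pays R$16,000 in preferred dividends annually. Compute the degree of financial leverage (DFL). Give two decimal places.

2.74

Interest = R$127,400.00.
Pre-tax preferred-dividend burden = R$16,000 ÷ (1 − 0.20) = R$20,000.00.
DFL = EBIT ÷ [EBIT − I − D_p/(1−t)] = R$232,000 ÷ [R$232,000 − R$127,400.00 − R$20,000.00] = R$232,000 ÷ R$84,600.00 = 2.7423.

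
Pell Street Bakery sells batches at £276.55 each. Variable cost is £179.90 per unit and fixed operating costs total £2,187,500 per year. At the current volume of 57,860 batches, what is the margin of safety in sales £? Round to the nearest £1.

£9,741,968

Contribution margin per unit = £276.55 − £179.90 = £96.65. Break-even units = £2,187,500 ÷ £96.65 = 22,633.21; break-even revenue = 22,633.21 × £276.55 = £6,259,214.95.
Current sales = 57,860 × £276.55 = £16,001,183.00.
Margin of safety = £16,001,183.00 − £6,259,214.95 = £9,741,968.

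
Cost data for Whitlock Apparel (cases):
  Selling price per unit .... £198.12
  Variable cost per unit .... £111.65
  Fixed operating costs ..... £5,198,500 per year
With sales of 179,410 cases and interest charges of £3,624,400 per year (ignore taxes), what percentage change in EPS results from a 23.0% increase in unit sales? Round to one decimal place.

Contribution at this volume is 179,410 × £86.47 = £15,513,582.70.
Subtracting fixed costs: EBIT = £15,513,582.70 − £5,198,500 = £10,315,082.70.
Interest = £3,624,400.00, so EBIT − I = £6,690,682.70.
Degree of combined leverage = contribution ÷ (EBIT − I) = £15,513,582.70 ÷ £6,690,682.70 = 2.3187.
EPS therefore changes by 2.3187 × (+23.0%) = +53.3%.

+53.3%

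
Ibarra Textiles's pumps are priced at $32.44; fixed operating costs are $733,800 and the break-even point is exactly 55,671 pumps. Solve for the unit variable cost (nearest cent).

$19.26

Contribution per unit must be FC / Q = $733,800 / 55,671 = $13.1810.
Variable cost per unit = $32.44 − $13.1810 = $19.26.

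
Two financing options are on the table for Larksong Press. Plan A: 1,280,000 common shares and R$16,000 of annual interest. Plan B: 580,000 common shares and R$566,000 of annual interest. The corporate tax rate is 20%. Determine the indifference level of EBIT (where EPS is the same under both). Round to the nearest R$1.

Set EPS_A = EPS_B: (EBIT − R$16,000)(1 − 0.20) ÷ 1,280,000 = (EBIT − R$566,000)(1 − 0.20) ÷ 580,000.
The (1 − t) factor cancels: (EBIT − 16,000) × 580,000 = (EBIT − 566,000) × 1,280,000.
EBIT × (1,280,000 − 580,000) = 566,000 × 1,280,000 − 16,000 × 580,000 = 715,200,000,000, so EBIT = 715,200,000,000 ÷ 700,000 = 1,021,714.29.

R$1,021,714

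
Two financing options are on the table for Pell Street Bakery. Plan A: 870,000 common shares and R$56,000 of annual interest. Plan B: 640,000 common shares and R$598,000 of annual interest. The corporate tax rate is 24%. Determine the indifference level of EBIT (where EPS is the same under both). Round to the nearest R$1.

R$2,106,174

Set EPS_A = EPS_B: (EBIT − R$56,000)(1 − 0.24) ÷ 870,000 = (EBIT − R$598,000)(1 − 0.24) ÷ 640,000.
The (1 − t) factor cancels: (EBIT − 56,000) × 640,000 = (EBIT − 598,000) × 870,000.
EBIT × (870,000 − 640,000) = 598,000 × 870,000 − 56,000 × 640,000 = 484,420,000,000, so EBIT = 484,420,000,000 ÷ 230,000 = 2,106,173.91.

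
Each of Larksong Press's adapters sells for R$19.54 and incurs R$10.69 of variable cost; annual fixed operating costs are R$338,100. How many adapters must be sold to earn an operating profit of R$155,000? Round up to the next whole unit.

Contribution margin per unit = R$19.54 − R$10.69 = R$8.85.
Need Q such that Q × R$8.85 − R$338,100 = R$155,000, i.e. Q = R$493,100 / R$8.85 = 55,717.51 → 55,718.

55,718 adapters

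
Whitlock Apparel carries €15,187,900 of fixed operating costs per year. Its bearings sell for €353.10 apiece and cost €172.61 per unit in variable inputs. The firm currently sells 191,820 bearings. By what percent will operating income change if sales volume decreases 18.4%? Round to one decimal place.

At 191,820 units, contribution = 191,820 × €180.49 = €34,621,591.80.
EBIT = €34,621,591.80 − €15,187,900 = €19,433,691.80.
Degree of operating leverage = €34,621,591.80 / €19,433,691.80 = 1.7815.
So EBIT moves 1.7815 × (-18.4%) = -32.8%.

-32.8%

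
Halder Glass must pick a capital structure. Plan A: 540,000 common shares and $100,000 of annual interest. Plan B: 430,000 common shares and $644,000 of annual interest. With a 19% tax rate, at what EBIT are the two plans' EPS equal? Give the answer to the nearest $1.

$2,770,545

At indifference, (EBIT − 100,000)(1 − t)/540,000 = (EBIT − 644,000)(1 − t)/430,000.
The (1 − t) factor cancels: (EBIT − 100,000) × 430,000 = (EBIT − 644,000) × 540,000.
Solving, EBIT = (644,000·540,000 − 100,000·430,000) / (540,000 − 430,000) = 304,760,000,000 / 110,000 = 2,770,545.45.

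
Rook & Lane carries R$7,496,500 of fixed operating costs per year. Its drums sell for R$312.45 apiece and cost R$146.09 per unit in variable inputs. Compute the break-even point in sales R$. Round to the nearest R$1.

Contribution margin per unit = R$312.45 − R$146.09 = R$166.36, a CM ratio of R$166.36 ÷ R$312.45 = 0.5324.
Break-even revenue = fixed costs × price ÷ CM = R$7,496,500 × R$312.45 ÷ R$166.36 = R$14,079,595.

R$14,079,595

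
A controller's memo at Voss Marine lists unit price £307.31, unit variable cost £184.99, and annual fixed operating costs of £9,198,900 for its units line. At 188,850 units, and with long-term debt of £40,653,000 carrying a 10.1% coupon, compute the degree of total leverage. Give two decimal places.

2.36

At 188,850 units, contribution = 188,850 × £122.32 = £23,100,132.00.
EBIT = £23,100,132.00 − £9,198,900 = £13,901,232.00. Interest = £4,105,953.00, so EBIT − I = £9,795,279.00.
DCL = contribution ÷ (EBIT − I) = £23,100,132.00 ÷ £9,795,279.00 = 2.3583.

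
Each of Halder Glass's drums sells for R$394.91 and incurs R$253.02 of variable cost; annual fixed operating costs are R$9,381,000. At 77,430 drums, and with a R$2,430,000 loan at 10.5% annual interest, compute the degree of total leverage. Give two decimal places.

Total contribution margin = 77,430 × R$141.89 = R$10,986,542.70.
Subtracting fixed costs: EBIT = R$10,986,542.70 − R$9,381,000 = R$1,605,542.70. Interest = R$255,150.00.
DOL = R$10,986,542.70 ÷ R$1,605,542.70 = 6.8429; DFL = R$1,605,542.70 ÷ R$1,350,392.70 = 1.1889.
DCL = DOL × DFL = 6.8429 × 1.1889 = 8.1355.

8.14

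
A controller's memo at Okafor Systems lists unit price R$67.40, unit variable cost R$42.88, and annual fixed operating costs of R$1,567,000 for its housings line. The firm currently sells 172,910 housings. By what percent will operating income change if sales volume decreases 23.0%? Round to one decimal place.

Total contribution margin = 172,910 × R$24.52 = R$4,239,753.20.
Subtracting fixed costs: EBIT = R$4,239,753.20 − R$1,567,000 = R$2,672,753.20.
Degree of operating leverage = R$4,239,753.20 / R$2,672,753.20 = 1.5863.
So EBIT moves 1.5863 × (-23.0%) = -36.5%.

-36.5%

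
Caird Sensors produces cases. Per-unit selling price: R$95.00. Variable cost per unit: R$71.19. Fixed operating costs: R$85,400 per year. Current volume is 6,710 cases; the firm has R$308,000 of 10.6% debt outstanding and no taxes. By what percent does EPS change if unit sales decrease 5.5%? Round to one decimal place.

At 6,710 units, contribution = 6,710 × R$23.81 = R$159,765.10.
EBIT = R$159,765.10 − R$85,400 = R$74,365.10.
After interest of R$32,648.00, pre-tax earnings = R$41,717.10.
DCL = total CM / (EBIT − I) = R$159,765.10 / R$41,717.10 = 3.8297.
EPS therefore changes by 3.8297 × (-5.5%) = -21.1%.

-21.1%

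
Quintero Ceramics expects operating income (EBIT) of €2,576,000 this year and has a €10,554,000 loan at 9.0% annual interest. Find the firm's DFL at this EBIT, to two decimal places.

Annual interest charges come to €949,860.00.
DFL = EBIT ÷ (EBIT − I) = €2,576,000 ÷ (€2,576,000 − €949,860.00) = €2,576,000 ÷ €1,626,140.00 = 1.5841.

1.58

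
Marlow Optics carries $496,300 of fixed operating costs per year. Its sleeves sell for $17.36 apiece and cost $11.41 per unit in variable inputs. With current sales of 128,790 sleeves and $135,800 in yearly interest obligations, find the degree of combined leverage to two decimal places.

Total contribution margin = 128,790 × $5.95 = $766,300.50.
Subtracting fixed costs: EBIT = $766,300.50 − $496,300 = $270,000.50. Interest = $135,800.00, so EBIT − I = $134,200.50.
Degree of total leverage = total CM / (EBIT − interest) = $766,300.50 / $134,200.50 = 5.7101.

5.71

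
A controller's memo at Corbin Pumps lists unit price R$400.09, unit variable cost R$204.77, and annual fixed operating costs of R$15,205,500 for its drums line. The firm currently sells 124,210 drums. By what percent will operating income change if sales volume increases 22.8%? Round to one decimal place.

At 124,210 units, contribution = 124,210 × R$195.32 = R$24,260,697.20.
Subtracting fixed costs: EBIT = R$24,260,697.20 − R$15,205,500 = R$9,055,197.20.
Degree of operating leverage = R$24,260,697.20 / R$9,055,197.20 = 2.6792.
So EBIT moves 2.6792 × (+22.8%) = +61.1%.

+61.1%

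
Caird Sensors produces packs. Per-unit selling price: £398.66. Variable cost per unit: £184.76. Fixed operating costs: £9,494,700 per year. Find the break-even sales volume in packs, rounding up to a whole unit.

Unit CM = price − variable cost = £398.66 − £184.76 = £213.90.
Break-even Q = £9,494,700 / £213.90 = 44,388.50 → 44,389 packs.

44,389 packs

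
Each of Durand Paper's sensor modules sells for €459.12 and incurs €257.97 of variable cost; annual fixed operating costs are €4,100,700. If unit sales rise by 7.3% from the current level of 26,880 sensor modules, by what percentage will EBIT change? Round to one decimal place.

At 26,880 units, contribution = 26,880 × €201.15 = €5,406,912.00.
Operating income = contribution − fixed costs = €5,406,912.00 − €4,100,700 = €1,306,212.00.
DOL = contribution ÷ EBIT = €5,406,912.00 ÷ €1,306,212.00 = 4.1394.
So EBIT moves 4.1394 × (+7.3%) = +30.2%.

+30.2%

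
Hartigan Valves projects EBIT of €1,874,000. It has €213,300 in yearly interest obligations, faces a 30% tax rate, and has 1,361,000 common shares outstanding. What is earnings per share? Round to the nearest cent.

Pre-tax income = €1,874,000 − €213,300.00 = €1,660,700.00.
Net income = €1,660,700.00 × (1 − 0.30) = €1,162,490.00.
Per share: €1,162,490.00 / 1,361,000 shares = €0.85.

€0.85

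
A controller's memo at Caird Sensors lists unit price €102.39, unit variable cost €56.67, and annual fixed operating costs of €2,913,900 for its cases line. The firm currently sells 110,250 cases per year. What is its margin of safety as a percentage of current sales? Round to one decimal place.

Contribution margin per unit = €102.39 − €56.67 = €45.72. Break-even units = €2,913,900 ÷ €45.72 = 63,733.60; break-even revenue = 63,733.60 × €102.39 = €6,525,682.87.
Current sales = 110,250 × €102.39 = €11,288,497.50.
Margin of safety = (€11,288,497.50 − €6,525,682.87) ÷ €11,288,497.50 = 42.2%.

42.2%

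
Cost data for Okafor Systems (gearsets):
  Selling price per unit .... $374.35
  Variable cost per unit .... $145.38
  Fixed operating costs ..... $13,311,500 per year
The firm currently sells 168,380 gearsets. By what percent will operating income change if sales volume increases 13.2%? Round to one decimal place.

Contribution at this volume is 168,380 × $228.97 = $38,553,968.60.
Subtracting fixed costs: EBIT = $38,553,968.60 − $13,311,500 = $25,242,468.60.
DOL = contribution ÷ EBIT = $38,553,968.60 ÷ $25,242,468.60 = 1.5273.
%ΔEBIT = DOL × %ΔSales = 1.5273 × +13.2% = +20.2%.

+20.2%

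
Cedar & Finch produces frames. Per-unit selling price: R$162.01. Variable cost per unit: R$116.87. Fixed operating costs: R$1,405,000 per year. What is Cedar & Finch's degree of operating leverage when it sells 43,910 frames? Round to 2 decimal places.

Contribution at this volume is 43,910 × R$45.14 = R$1,982,097.40.
Operating income = contribution − fixed costs = R$1,982,097.40 − R$1,405,000 = R$577,097.40.
DOL = contribution ÷ EBIT = R$1,982,097.40 ÷ R$577,097.40 = 3.4346.

3.43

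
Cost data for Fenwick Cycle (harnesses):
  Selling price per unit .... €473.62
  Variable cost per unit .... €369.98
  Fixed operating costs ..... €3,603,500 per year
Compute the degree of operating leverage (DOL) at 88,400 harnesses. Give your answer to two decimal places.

1.65

Total contribution margin = 88,400 × €103.64 = €9,161,776.00.
Operating income = contribution − fixed costs = €9,161,776.00 − €3,603,500 = €5,558,276.00.
So DOL = total CM / EBIT = €9,161,776.00 / €5,558,276.00 = 1.6483.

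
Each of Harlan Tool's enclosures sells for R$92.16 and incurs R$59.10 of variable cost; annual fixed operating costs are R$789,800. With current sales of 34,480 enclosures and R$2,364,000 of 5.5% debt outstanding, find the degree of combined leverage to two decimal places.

5.18

At 34,480 units, contribution = 34,480 × R$33.06 = R$1,139,908.80.
EBIT = R$1,139,908.80 − R$789,800 = R$350,108.80. Interest = R$130,020.00, so EBIT − I = R$220,088.80.
Degree of total leverage = total CM / (EBIT − interest) = R$1,139,908.80 / R$220,088.80 = 5.1793.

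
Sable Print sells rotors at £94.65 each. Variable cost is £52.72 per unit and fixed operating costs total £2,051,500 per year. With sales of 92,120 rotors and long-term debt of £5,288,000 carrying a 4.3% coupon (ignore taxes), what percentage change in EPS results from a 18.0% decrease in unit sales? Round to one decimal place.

At 92,120 units, contribution = 92,120 × £41.93 = £3,862,591.60.
Subtracting fixed costs: EBIT = £3,862,591.60 − £2,051,500 = £1,811,091.60.
Interest = £227,384.00, so EBIT − I = £1,583,707.60.
Degree of combined leverage = contribution ÷ (EBIT − I) = £3,862,591.60 ÷ £1,583,707.60 = 2.4390.
%ΔEPS = DCL × %ΔSales = 2.4390 × -18.0% = -43.9%.

-43.9%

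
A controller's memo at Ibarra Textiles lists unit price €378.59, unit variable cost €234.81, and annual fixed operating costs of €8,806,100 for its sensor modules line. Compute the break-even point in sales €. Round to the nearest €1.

€23,187,518

CM per unit = €378.59 − €234.81 = €143.78; CM ratio = €143.78 / €378.59 = 0.3798.
Break-even sales = FC ÷ CM ratio = €8,806,100 × €378.59 / €143.78 = €23,187,518.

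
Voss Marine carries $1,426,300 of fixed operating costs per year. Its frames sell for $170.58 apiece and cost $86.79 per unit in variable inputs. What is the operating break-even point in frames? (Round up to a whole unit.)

Each unit contributes $170.58 − $86.79 = $83.79.
Break-even Q = $1,426,300 / $83.79 = 17,022.32 → 17,023 frames.

17,023 frames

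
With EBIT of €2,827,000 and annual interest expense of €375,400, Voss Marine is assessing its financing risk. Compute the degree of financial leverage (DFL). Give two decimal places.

1.15

Annual interest charges come to €375,400.00.
DFL = EBIT ÷ (EBIT − I) = €2,827,000 ÷ (€2,827,000 − €375,400.00) = €2,827,000 ÷ €2,451,600.00 = 1.1531.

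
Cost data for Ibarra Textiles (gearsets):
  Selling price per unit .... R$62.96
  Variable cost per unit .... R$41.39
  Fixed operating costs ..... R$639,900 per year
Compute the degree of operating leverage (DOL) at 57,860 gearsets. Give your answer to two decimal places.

2.05

At 57,860 units, contribution = 57,860 × R$21.57 = R$1,248,040.20.
Subtracting fixed costs: EBIT = R$1,248,040.20 − R$639,900 = R$608,140.20.
So DOL = total CM / EBIT = R$1,248,040.20 / R$608,140.20 = 2.0522.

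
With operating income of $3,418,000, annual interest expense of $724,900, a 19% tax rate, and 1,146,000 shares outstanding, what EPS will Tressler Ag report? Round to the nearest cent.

Interest = $724,900.00, so EBT = $3,418,000 − $724,900.00 = $2,693,100.00.
Net income = $2,693,100.00 × (1 − 0.19) = $2,181,411.00.
Per share: $2,181,411.00 / 1,146,000 shares = $1.90.

$1.90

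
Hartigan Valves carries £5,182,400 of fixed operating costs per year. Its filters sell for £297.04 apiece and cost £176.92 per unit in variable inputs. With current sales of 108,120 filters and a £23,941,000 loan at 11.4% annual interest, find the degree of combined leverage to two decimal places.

2.56

Total contribution margin = 108,120 × £120.12 = £12,987,374.40.
EBIT = £12,987,374.40 − £5,182,400 = £7,804,974.40. Interest = £2,729,274.00.
DOL = £12,987,374.40 ÷ £7,804,974.40 = 1.6640; DFL = £7,804,974.40 ÷ £5,075,700.40 = 1.5377.
Combined leverage = 1.6640 × 1.5377 = 2.5587.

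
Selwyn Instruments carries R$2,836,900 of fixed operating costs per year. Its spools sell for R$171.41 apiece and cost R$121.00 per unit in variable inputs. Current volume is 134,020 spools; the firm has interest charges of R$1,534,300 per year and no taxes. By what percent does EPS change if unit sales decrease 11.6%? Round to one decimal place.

-32.9%

Contribution at this volume is 134,020 × R$50.41 = R$6,755,948.20.
EBIT = R$6,755,948.20 − R$2,836,900 = R$3,919,048.20.
After interest of R$1,534,300.00, pre-tax earnings = R$2,384,748.20.
Degree of combined leverage = contribution ÷ (EBIT − I) = R$6,755,948.20 ÷ R$2,384,748.20 = 2.8330.
EPS therefore changes by 2.8330 × (-11.6%) = -32.9%.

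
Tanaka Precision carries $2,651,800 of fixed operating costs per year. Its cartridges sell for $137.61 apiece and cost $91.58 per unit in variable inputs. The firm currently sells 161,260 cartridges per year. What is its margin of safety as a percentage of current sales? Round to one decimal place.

64.3%

Contribution margin per unit = $137.61 − $91.58 = $46.03. Break-even units = $2,651,800 ÷ $46.03 = 57,610.25; break-even revenue = 57,610.25 × $137.61 = $7,927,747.08.
Actual sales revenue = 161,260 × $137.61 = $22,190,988.60.
Margin of safety = ($22,190,988.60 − $7,927,747.08) ÷ $22,190,988.60 = 64.3%.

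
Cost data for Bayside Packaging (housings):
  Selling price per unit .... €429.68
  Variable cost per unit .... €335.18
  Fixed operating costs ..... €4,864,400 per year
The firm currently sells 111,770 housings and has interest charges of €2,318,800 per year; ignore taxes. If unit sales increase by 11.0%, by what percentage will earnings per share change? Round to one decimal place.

+34.4%

Total contribution margin = 111,770 × €94.50 = €10,562,265.00.
EBIT = €10,562,265.00 − €4,864,400 = €5,697,865.00.
After interest of €2,318,800.00, pre-tax earnings = €3,379,065.00.
DCL = total CM / (EBIT − I) = €10,562,265.00 / €3,379,065.00 = 3.1258.
%ΔEPS = DCL × %ΔSales = 3.1258 × +11.0% = +34.4%.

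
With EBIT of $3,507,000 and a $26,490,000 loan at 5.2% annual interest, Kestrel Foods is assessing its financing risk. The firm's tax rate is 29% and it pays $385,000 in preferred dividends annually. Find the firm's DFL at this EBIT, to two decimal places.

Annual interest charges come to $1,377,480.00.
Pre-tax preferred-dividend burden = $385,000 ÷ (1 − 0.29) = $542,253.52.
DFL = EBIT ÷ [EBIT − I − D_p/(1−t)] = $3,507,000 ÷ [$3,507,000 − $1,377,480.00 − $542,253.52] = $3,507,000 ÷ $1,587,266.48 = 2.2095.

2.21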